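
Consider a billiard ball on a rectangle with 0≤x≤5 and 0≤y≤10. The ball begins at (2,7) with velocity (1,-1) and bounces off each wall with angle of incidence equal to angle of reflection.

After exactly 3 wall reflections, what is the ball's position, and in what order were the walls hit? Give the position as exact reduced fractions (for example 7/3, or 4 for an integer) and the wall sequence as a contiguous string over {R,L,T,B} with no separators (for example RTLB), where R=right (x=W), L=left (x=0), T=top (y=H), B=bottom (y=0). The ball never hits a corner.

Final position: (0,1)
Wall sequence: RBL

1. t=3 → R at (5,4); v=(-1,-1)
2. t=4 → B at (1,0); v=(-1,1)
3. t=1 → L at (0,1); v=(1,1)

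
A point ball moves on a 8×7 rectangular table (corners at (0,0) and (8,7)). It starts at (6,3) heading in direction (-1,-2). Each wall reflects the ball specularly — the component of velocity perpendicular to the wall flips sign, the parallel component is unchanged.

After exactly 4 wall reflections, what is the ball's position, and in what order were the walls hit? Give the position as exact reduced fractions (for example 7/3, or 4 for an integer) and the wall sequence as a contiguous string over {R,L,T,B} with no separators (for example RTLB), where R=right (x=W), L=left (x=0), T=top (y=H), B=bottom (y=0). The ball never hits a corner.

1. t=3/2 → B at (9/2,0); v=(-1,2)
2. t=7/2 → T at (1,7); v=(-1,-2)
3. t=1 → L at (0,5); v=(1,-2)
4. t=5/2 → B at (5/2,0); v=(1,2)

Final position: (5/2,0)
Wall sequence: BTLB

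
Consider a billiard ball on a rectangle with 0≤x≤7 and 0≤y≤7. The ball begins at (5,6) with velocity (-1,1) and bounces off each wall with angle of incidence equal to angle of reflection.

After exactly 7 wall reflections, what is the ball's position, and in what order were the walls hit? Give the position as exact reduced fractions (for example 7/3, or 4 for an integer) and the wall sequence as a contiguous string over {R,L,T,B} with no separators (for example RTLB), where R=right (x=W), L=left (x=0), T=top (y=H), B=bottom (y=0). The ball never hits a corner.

1. t=1 → T at (4,7); v=(-1,-1)
2. t=4 → L at (0,3); v=(1,-1)
3. t=3 → B at (3,0); v=(1,1)
4. t=4 → R at (7,4); v=(-1,1)
5. t=3 → T at (4,7); v=(-1,-1)
6. t=4 → L at (0,3); v=(1,-1)
7. t=3 → B at (3,0); v=(1,1)

Final position: (3,0)
Wall sequence: TLBRTLB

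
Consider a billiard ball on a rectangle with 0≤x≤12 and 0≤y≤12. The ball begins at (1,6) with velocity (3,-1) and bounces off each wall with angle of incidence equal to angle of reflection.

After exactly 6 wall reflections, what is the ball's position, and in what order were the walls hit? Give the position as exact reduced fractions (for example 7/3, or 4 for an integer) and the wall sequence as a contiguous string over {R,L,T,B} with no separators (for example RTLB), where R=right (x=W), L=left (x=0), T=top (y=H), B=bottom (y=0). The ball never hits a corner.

1. t=11/3 → R at (12,7/3); v=(-3,-1)
2. t=7/3 → B at (5,0); v=(-3,1)
3. t=5/3 → L at (0,5/3); v=(3,1)
4. t=4 → R at (12,17/3); v=(-3,1)
5. t=4 → L at (0,29/3); v=(3,1)
6. t=7/3 → T at (7,12); v=(3,-1)

Final position: (7,12)
Wall sequence: RBLRLT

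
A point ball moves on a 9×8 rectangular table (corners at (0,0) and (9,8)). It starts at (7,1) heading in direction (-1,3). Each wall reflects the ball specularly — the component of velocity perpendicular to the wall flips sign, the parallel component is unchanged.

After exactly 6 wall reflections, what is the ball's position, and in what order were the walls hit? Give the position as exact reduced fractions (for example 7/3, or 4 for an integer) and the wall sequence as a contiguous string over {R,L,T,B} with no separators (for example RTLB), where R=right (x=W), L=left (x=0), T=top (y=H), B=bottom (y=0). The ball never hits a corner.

1. t=7/3 → T at (14/3,8); v=(-1,-3)
2. t=8/3 → B at (2,0); v=(-1,3)
3. t=2 → L at (0,6); v=(1,3)
4. t=2/3 → T at (2/3,8); v=(1,-3)
5. t=8/3 → B at (10/3,0); v=(1,3)
6. t=8/3 → T at (6,8); v=(1,-3)

Final position: (6,8)
Wall sequence: TBLTBT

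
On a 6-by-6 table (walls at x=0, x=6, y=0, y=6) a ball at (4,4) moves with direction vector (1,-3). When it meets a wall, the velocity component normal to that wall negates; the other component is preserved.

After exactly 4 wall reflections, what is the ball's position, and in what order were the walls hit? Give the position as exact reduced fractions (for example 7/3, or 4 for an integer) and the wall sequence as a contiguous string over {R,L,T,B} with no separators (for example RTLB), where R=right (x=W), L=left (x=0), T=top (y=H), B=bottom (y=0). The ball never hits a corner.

1. t=4/3 → B at (16/3,0); v=(1,3)
2. t=2/3 → R at (6,2); v=(-1,3)
3. t=4/3 → T at (14/3,6); v=(-1,-3)
4. t=2 → B at (8/3,0); v=(-1,3)

Final position: (8/3,0)
Wall sequence: BRTB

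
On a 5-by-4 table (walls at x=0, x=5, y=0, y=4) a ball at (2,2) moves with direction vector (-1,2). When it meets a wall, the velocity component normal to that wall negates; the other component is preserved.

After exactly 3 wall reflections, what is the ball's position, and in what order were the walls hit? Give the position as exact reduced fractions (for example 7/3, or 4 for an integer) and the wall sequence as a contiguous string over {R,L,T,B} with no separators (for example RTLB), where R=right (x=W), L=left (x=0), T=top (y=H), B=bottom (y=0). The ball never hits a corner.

Final position: (1,0)
Wall sequence: TLB

1. t=1 → T at (1,4); v=(-1,-2)
2. t=1 → L at (0,2); v=(1,-2)
3. t=1 → B at (1,0); v=(1,2)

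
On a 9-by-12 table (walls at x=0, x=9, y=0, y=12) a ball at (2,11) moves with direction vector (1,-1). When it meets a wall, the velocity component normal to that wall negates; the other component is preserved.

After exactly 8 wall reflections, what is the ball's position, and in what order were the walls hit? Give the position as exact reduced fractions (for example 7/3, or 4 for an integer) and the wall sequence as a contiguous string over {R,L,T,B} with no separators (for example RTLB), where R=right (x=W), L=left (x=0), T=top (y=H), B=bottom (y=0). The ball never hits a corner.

Final position: (9,8)
Wall sequence: RBLTRLBR

1. t=7 → R at (9,4); v=(-1,-1)
2. t=4 → B at (5,0); v=(-1,1)
3. t=5 → L at (0,5); v=(1,1)
4. t=7 → T at (7,12); v=(1,-1)
5. t=2 → R at (9,10); v=(-1,-1)
6. t=9 → L at (0,1); v=(1,-1)
7. t=1 → B at (1,0); v=(1,1)
8. t=8 → R at (9,8); v=(-1,1)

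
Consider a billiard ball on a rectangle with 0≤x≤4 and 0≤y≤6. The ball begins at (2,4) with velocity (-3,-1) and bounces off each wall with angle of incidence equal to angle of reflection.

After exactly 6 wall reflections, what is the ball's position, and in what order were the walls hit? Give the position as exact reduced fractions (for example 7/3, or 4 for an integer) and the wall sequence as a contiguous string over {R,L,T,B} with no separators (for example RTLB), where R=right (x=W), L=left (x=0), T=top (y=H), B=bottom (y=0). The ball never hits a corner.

1. t=2/3 → L at (0,10/3); v=(3,-1)
2. t=4/3 → R at (4,2); v=(-3,-1)
3. t=4/3 → L at (0,2/3); v=(3,-1)
4. t=2/3 → B at (2,0); v=(3,1)
5. t=2/3 → R at (4,2/3); v=(-3,1)
6. t=4/3 → L at (0,2); v=(3,1)

Final position: (0,2)
Wall sequence: LRLBRL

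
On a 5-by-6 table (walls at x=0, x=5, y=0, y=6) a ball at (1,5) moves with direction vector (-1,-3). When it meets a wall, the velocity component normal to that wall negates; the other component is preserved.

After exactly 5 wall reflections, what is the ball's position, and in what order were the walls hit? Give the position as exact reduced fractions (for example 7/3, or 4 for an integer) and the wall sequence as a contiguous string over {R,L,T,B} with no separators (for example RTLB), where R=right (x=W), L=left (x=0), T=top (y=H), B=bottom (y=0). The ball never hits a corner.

Final position: (5,1)
Wall sequence: LBTBR

1. t=1 → L at (0,2); v=(1,-3)
2. t=2/3 → B at (2/3,0); v=(1,3)
3. t=2 → T at (8/3,6); v=(1,-3)
4. t=2 → B at (14/3,0); v=(1,3)
5. t=1/3 → R at (5,1); v=(-1,3)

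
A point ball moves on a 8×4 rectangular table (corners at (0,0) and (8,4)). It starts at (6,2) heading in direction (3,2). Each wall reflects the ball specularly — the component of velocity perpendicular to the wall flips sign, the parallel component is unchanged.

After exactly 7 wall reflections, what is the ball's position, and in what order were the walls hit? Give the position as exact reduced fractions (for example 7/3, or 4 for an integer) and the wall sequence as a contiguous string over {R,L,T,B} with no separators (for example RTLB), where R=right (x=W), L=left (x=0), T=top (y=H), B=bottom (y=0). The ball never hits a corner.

1. t=2/3 → R at (8,10/3); v=(-3,2)
2. t=1/3 → T at (7,4); v=(-3,-2)
3. t=2 → B at (1,0); v=(-3,2)
4. t=1/3 → L at (0,2/3); v=(3,2)
5. t=5/3 → T at (5,4); v=(3,-2)
6. t=1 → R at (8,2); v=(-3,-2)
7. t=1 → B at (5,0); v=(-3,2)

Final position: (5,0)
Wall sequence: RTBLTRB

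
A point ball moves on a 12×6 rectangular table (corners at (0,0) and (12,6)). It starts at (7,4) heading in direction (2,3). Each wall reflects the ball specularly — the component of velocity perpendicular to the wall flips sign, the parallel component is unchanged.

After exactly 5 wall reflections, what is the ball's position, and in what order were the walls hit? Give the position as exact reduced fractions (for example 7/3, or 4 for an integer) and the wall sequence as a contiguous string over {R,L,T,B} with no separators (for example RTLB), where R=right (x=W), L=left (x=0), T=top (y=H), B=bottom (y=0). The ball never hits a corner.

Final position: (11/3,0)
Wall sequence: TRBTB

1. t=2/3 → T at (25/3,6); v=(2,-3)
2. t=11/6 → R at (12,1/2); v=(-2,-3)
3. t=1/6 → B at (35/3,0); v=(-2,3)
4. t=2 → T at (23/3,6); v=(-2,-3)
5. t=2 → B at (11/3,0); v=(-2,3)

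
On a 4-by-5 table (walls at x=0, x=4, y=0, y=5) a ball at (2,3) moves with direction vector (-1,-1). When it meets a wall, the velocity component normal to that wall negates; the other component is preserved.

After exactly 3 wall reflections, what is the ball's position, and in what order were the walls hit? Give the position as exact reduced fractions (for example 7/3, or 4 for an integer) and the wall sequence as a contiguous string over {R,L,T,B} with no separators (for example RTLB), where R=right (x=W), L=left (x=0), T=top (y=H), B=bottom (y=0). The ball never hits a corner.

1. t=2 → L at (0,1); v=(1,-1)
2. t=1 → B at (1,0); v=(1,1)
3. t=3 → R at (4,3); v=(-1,1)

Final position: (4,3)
Wall sequence: LBR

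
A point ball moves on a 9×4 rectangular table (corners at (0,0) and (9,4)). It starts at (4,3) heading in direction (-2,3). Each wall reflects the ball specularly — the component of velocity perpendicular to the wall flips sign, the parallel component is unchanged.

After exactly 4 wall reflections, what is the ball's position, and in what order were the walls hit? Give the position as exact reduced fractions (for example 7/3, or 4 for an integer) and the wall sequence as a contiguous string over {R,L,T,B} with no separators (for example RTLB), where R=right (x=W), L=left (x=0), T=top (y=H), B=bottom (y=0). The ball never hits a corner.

Final position: (2,4)
Wall sequence: TBLT

1. t=1/3 → T at (10/3,4); v=(-2,-3)
2. t=4/3 → B at (2/3,0); v=(-2,3)
3. t=1/3 → L at (0,1); v=(2,3)
4. t=1 → T at (2,4); v=(2,-3)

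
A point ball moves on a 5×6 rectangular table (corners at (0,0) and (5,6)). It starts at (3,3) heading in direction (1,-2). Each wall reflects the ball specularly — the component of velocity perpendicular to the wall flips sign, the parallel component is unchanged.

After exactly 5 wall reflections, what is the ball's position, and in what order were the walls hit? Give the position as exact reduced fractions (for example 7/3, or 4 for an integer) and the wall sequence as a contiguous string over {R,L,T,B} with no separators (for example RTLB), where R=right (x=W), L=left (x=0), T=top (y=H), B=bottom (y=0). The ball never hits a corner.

1. t=3/2 → B at (9/2,0); v=(1,2)
2. t=1/2 → R at (5,1); v=(-1,2)
3. t=5/2 → T at (5/2,6); v=(-1,-2)
4. t=5/2 → L at (0,1); v=(1,-2)
5. t=1/2 → B at (1/2,0); v=(1,2)

Final position: (1/2,0)
Wall sequence: BRTLB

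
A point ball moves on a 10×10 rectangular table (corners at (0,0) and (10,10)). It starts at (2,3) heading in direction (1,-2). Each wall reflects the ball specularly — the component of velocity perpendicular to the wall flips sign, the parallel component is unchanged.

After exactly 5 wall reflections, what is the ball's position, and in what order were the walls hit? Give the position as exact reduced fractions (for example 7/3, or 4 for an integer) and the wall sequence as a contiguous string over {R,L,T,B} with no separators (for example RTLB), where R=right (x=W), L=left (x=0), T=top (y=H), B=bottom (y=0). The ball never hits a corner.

Final position: (3/2,10)
Wall sequence: BTRBT

1. t=3/2 → B at (7/2,0); v=(1,2)
2. t=5 → T at (17/2,10); v=(1,-2)
3. t=3/2 → R at (10,7); v=(-1,-2)
4. t=7/2 → B at (13/2,0); v=(-1,2)
5. t=5 → T at (3/2,10); v=(-1,-2)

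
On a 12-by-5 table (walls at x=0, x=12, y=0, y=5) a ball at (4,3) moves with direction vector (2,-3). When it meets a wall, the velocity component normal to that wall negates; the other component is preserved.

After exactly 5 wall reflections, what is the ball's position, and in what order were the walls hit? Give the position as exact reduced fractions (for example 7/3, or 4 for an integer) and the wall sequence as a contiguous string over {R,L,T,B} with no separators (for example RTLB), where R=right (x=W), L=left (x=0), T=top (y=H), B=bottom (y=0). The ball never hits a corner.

1. t=1 → B at (6,0); v=(2,3)
2. t=5/3 → T at (28/3,5); v=(2,-3)
3. t=4/3 → R at (12,1); v=(-2,-3)
4. t=1/3 → B at (34/3,0); v=(-2,3)
5. t=5/3 → T at (8,5); v=(-2,-3)

Final position: (8,5)
Wall sequence: BTRBT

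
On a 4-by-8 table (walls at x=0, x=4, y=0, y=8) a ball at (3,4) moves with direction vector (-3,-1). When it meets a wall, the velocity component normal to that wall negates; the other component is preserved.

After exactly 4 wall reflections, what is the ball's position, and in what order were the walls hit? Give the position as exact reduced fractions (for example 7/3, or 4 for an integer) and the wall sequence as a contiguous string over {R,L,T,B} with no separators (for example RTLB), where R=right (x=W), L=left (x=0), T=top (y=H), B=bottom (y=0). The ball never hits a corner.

1. t=1 → L at (0,3); v=(3,-1)
2. t=4/3 → R at (4,5/3); v=(-3,-1)
3. t=4/3 → L at (0,1/3); v=(3,-1)
4. t=1/3 → B at (1,0); v=(3,1)

Final position: (1,0)
Wall sequence: LRLB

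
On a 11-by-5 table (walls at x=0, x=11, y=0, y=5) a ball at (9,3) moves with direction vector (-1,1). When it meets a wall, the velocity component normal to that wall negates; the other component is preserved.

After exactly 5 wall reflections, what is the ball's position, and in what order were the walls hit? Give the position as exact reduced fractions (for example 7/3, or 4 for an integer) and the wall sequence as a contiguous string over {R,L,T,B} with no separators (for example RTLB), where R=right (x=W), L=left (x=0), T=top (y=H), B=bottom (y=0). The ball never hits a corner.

1. t=2 → T at (7,5); v=(-1,-1)
2. t=5 → B at (2,0); v=(-1,1)
3. t=2 → L at (0,2); v=(1,1)
4. t=3 → T at (3,5); v=(1,-1)
5. t=5 → B at (8,0); v=(1,1)

Final position: (8,0)
Wall sequence: TBLTB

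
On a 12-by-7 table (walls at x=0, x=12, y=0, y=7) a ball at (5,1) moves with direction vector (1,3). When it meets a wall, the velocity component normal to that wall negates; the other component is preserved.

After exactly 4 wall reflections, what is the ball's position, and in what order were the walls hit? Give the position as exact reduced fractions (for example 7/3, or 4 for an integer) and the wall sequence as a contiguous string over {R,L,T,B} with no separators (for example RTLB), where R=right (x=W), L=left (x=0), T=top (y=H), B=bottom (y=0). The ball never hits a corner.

1. t=2 → T at (7,7); v=(1,-3)
2. t=7/3 → B at (28/3,0); v=(1,3)
3. t=7/3 → T at (35/3,7); v=(1,-3)
4. t=1/3 → R at (12,6); v=(-1,-3)

Final position: (12,6)
Wall sequence: TBTR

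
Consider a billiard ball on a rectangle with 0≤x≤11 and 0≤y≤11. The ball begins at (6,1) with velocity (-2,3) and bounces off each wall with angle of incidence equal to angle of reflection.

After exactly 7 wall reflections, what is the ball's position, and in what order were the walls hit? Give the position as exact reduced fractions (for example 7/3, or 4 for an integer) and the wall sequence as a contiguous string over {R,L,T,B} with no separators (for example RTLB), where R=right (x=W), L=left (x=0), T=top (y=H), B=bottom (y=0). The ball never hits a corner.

1. t=3 → L at (0,10); v=(2,3)
2. t=1/3 → T at (2/3,11); v=(2,-3)
3. t=11/3 → B at (8,0); v=(2,3)
4. t=3/2 → R at (11,9/2); v=(-2,3)
5. t=13/6 → T at (20/3,11); v=(-2,-3)
6. t=10/3 → L at (0,1); v=(2,-3)
7. t=1/3 → B at (2/3,0); v=(2,3)

Final position: (2/3,0)
Wall sequence: LTBRTLB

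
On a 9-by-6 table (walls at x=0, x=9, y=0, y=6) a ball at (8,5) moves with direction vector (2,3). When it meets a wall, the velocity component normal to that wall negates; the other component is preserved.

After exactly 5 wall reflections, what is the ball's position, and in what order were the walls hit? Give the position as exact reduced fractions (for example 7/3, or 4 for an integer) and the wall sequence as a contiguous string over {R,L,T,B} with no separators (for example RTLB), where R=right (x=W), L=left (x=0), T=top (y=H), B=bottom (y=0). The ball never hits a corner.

1. t=1/3 → T at (26/3,6); v=(2,-3)
2. t=1/6 → R at (9,11/2); v=(-2,-3)
3. t=11/6 → B at (16/3,0); v=(-2,3)
4. t=2 → T at (4/3,6); v=(-2,-3)
5. t=2/3 → L at (0,4); v=(2,-3)

Final position: (0,4)
Wall sequence: TRBTL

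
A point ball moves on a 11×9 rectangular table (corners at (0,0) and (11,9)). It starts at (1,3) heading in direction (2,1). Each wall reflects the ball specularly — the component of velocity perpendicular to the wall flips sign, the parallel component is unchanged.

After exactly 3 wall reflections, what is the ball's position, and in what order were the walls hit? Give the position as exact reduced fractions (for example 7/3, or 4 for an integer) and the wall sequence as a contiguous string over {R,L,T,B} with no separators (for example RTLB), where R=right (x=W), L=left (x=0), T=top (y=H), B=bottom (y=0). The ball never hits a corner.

Final position: (0,9/2)
Wall sequence: RTL

1. t=5 → R at (11,8); v=(-2,1)
2. t=1 → T at (9,9); v=(-2,-1)
3. t=9/2 → L at (0,9/2); v=(2,-1)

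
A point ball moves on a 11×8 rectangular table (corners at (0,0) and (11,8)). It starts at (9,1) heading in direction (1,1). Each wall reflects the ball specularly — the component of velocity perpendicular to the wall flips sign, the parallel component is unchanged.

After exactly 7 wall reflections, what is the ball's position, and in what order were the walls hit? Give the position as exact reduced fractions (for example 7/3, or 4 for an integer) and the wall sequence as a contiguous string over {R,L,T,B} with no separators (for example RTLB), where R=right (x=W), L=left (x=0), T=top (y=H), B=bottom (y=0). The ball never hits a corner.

1. t=2 → R at (11,3); v=(-1,1)
2. t=5 → T at (6,8); v=(-1,-1)
3. t=6 → L at (0,2); v=(1,-1)
4. t=2 → B at (2,0); v=(1,1)
5. t=8 → T at (10,8); v=(1,-1)
6. t=1 → R at (11,7); v=(-1,-1)
7. t=7 → B at (4,0); v=(-1,1)

Final position: (4,0)
Wall sequence: RTLBTRB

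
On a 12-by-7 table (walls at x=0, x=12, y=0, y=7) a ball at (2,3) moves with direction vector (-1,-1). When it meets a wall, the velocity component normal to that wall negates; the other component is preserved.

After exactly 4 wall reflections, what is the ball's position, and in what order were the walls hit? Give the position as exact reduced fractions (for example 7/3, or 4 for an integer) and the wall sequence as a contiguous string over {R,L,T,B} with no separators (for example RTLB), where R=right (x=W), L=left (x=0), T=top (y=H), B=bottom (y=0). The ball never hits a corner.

1. t=2 → L at (0,1); v=(1,-1)
2. t=1 → B at (1,0); v=(1,1)
3. t=7 → T at (8,7); v=(1,-1)
4. t=4 → R at (12,3); v=(-1,-1)

Final position: (12,3)
Wall sequence: LBTR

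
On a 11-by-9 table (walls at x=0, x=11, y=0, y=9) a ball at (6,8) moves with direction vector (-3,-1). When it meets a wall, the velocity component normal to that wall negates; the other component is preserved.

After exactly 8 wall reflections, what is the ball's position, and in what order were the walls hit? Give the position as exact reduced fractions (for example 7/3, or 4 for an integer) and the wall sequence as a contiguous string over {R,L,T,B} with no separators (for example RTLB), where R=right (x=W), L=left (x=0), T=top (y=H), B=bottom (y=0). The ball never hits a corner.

1. t=2 → L at (0,6); v=(3,-1)
2. t=11/3 → R at (11,7/3); v=(-3,-1)
3. t=7/3 → B at (4,0); v=(-3,1)
4. t=4/3 → L at (0,4/3); v=(3,1)
5. t=11/3 → R at (11,5); v=(-3,1)
6. t=11/3 → L at (0,26/3); v=(3,1)
7. t=1/3 → T at (1,9); v=(3,-1)
8. t=10/3 → R at (11,17/3); v=(-3,-1)

Final position: (11,17/3)
Wall sequence: LRBLRLTR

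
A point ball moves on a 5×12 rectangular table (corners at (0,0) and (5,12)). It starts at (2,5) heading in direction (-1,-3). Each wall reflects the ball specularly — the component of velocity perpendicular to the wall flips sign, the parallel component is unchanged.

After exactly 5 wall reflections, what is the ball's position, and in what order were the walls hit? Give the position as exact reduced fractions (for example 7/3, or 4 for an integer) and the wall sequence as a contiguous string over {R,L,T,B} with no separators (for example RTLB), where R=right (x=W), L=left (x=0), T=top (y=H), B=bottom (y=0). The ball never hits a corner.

Final position: (7/3,0)
Wall sequence: BLTRB

1. t=5/3 → B at (1/3,0); v=(-1,3)
2. t=1/3 → L at (0,1); v=(1,3)
3. t=11/3 → T at (11/3,12); v=(1,-3)
4. t=4/3 → R at (5,8); v=(-1,-3)
5. t=8/3 → B at (7/3,0); v=(-1,3)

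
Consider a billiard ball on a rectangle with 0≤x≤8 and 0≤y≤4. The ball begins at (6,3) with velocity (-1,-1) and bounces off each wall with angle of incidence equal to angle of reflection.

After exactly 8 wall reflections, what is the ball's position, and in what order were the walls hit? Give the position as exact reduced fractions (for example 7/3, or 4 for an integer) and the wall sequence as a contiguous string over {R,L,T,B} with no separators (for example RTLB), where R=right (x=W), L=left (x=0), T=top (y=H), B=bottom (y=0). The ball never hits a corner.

1. t=3 → B at (3,0); v=(-1,1)
2. t=3 → L at (0,3); v=(1,1)
3. t=1 → T at (1,4); v=(1,-1)
4. t=4 → B at (5,0); v=(1,1)
5. t=3 → R at (8,3); v=(-1,1)
6. t=1 → T at (7,4); v=(-1,-1)
7. t=4 → B at (3,0); v=(-1,1)
8. t=3 → L at (0,3); v=(1,1)

Final position: (0,3)
Wall sequence: BLTBRTBL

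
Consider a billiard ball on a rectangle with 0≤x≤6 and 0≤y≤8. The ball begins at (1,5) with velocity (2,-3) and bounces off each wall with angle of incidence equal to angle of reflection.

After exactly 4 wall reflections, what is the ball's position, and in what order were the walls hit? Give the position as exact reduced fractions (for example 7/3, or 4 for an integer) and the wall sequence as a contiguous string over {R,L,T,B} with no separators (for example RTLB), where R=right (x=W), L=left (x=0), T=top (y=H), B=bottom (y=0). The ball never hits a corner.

1. t=5/3 → B at (13/3,0); v=(2,3)
2. t=5/6 → R at (6,5/2); v=(-2,3)
3. t=11/6 → T at (7/3,8); v=(-2,-3)
4. t=7/6 → L at (0,9/2); v=(2,-3)

Final position: (0,9/2)
Wall sequence: BRTL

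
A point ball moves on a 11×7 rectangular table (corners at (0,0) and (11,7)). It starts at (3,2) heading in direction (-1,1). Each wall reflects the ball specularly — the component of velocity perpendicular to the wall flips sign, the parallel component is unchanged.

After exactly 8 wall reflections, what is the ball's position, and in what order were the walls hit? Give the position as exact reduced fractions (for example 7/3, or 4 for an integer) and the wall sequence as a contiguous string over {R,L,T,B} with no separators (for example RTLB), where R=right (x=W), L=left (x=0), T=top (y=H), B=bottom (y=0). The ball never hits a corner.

1. t=3 → L at (0,5); v=(1,1)
2. t=2 → T at (2,7); v=(1,-1)
3. t=7 → B at (9,0); v=(1,1)
4. t=2 → R at (11,2); v=(-1,1)
5. t=5 → T at (6,7); v=(-1,-1)
6. t=6 → L at (0,1); v=(1,-1)
7. t=1 → B at (1,0); v=(1,1)
8. t=7 → T at (8,7); v=(1,-1)

Final position: (8,7)
Wall sequence: LTBRTLBT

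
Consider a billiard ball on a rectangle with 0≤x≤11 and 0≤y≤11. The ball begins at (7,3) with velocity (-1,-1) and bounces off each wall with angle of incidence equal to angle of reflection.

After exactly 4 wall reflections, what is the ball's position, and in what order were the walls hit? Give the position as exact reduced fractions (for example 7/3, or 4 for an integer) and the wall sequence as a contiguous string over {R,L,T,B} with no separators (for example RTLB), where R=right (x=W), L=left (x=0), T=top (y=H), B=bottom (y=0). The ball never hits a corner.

1. t=3 → B at (4,0); v=(-1,1)
2. t=4 → L at (0,4); v=(1,1)
3. t=7 → T at (7,11); v=(1,-1)
4. t=4 → R at (11,7); v=(-1,-1)

Final position: (11,7)
Wall sequence: BLTR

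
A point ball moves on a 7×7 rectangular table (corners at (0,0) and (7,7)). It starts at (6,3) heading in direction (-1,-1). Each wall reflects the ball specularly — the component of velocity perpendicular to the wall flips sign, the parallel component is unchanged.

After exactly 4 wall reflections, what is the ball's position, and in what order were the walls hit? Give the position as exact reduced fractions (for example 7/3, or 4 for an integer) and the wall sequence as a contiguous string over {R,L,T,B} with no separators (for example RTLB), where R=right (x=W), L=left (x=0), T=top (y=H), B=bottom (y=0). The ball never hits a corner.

1. t=3 → B at (3,0); v=(-1,1)
2. t=3 → L at (0,3); v=(1,1)
3. t=4 → T at (4,7); v=(1,-1)
4. t=3 → R at (7,4); v=(-1,-1)

Final position: (7,4)
Wall sequence: BLTR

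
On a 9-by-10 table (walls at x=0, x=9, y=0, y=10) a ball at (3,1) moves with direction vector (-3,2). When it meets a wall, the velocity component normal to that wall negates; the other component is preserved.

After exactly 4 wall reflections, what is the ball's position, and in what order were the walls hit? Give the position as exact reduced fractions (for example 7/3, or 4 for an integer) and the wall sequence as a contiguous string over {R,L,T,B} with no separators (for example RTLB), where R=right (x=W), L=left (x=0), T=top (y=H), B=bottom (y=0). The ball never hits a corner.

Final position: (0,5)
Wall sequence: LRTL

1. t=1 → L at (0,3); v=(3,2)
2. t=3 → R at (9,9); v=(-3,2)
3. t=1/2 → T at (15/2,10); v=(-3,-2)
4. t=5/2 → L at (0,5); v=(3,-2)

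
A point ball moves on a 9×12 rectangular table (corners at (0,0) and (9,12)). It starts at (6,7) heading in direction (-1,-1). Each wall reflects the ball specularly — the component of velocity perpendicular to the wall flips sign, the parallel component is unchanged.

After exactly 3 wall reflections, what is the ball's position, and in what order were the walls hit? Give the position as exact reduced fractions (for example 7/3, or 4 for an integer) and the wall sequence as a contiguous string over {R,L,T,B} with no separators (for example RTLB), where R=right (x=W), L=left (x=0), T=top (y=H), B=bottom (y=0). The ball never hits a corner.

1. t=6 → L at (0,1); v=(1,-1)
2. t=1 → B at (1,0); v=(1,1)
3. t=8 → R at (9,8); v=(-1,1)

Final position: (9,8)
Wall sequence: LBR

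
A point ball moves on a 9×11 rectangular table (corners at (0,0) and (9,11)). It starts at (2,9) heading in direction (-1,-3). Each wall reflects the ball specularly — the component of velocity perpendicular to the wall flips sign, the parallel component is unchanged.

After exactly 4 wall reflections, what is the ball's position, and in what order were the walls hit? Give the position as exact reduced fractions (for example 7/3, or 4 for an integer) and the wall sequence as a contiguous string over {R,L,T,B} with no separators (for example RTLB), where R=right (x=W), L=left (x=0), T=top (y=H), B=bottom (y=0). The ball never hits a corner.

Final position: (25/3,0)
Wall sequence: LBTB

1. t=2 → L at (0,3); v=(1,-3)
2. t=1 → B at (1,0); v=(1,3)
3. t=11/3 → T at (14/3,11); v=(1,-3)
4. t=11/3 → B at (25/3,0); v=(1,3)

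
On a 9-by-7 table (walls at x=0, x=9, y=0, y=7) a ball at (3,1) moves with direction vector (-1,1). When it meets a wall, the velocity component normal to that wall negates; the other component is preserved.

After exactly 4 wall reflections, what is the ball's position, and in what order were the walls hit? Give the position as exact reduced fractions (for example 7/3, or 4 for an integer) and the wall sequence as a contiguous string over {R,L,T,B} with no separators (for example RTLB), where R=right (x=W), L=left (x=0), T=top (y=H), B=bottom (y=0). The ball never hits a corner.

Final position: (8,0)
Wall sequence: LTRB

1. t=3 → L at (0,4); v=(1,1)
2. t=3 → T at (3,7); v=(1,-1)
3. t=6 → R at (9,1); v=(-1,-1)
4. t=1 → B at (8,0); v=(-1,1)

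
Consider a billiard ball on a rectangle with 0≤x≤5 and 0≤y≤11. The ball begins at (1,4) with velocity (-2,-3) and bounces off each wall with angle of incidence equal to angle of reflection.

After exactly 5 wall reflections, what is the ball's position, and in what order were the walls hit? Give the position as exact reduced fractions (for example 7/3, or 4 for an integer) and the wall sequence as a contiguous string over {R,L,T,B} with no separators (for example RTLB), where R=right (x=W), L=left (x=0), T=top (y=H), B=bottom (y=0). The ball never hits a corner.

1. t=1/2 → L at (0,5/2); v=(2,-3)
2. t=5/6 → B at (5/3,0); v=(2,3)
3. t=5/3 → R at (5,5); v=(-2,3)
4. t=2 → T at (1,11); v=(-2,-3)
5. t=1/2 → L at (0,19/2); v=(2,-3)

Final position: (0,19/2)
Wall sequence: LBRTL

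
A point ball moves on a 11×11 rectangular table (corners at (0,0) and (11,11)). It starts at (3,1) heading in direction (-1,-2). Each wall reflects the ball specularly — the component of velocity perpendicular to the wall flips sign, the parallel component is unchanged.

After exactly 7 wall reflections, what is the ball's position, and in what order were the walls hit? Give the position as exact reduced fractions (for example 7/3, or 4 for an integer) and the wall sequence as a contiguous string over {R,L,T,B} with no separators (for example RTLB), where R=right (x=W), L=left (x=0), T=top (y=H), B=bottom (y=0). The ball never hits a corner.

Final position: (5/2,0)
Wall sequence: BLTBRTB

1. t=1/2 → B at (5/2,0); v=(-1,2)
2. t=5/2 → L at (0,5); v=(1,2)
3. t=3 → T at (3,11); v=(1,-2)
4. t=11/2 → B at (17/2,0); v=(1,2)
5. t=5/2 → R at (11,5); v=(-1,2)
6. t=3 → T at (8,11); v=(-1,-2)
7. t=11/2 → B at (5/2,0); v=(-1,2)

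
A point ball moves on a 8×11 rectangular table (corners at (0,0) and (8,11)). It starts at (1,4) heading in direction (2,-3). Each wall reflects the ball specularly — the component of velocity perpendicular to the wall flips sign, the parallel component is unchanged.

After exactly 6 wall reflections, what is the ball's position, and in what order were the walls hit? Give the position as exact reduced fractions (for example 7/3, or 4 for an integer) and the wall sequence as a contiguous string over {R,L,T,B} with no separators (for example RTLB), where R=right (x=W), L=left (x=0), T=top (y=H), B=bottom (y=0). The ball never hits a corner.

Final position: (8,17/2)
Wall sequence: BRTLBR

1. t=4/3 → B at (11/3,0); v=(2,3)
2. t=13/6 → R at (8,13/2); v=(-2,3)
3. t=3/2 → T at (5,11); v=(-2,-3)
4. t=5/2 → L at (0,7/2); v=(2,-3)
5. t=7/6 → B at (7/3,0); v=(2,3)
6. t=17/6 → R at (8,17/2); v=(-2,3)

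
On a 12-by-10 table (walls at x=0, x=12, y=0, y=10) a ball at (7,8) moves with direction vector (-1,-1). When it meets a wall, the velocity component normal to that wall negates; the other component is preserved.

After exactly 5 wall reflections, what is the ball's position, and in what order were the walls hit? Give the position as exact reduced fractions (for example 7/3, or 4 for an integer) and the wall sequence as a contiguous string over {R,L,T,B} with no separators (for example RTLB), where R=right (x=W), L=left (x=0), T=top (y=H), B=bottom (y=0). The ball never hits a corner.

Final position: (3,0)
Wall sequence: LBTRB

1. t=7 → L at (0,1); v=(1,-1)
2. t=1 → B at (1,0); v=(1,1)
3. t=10 → T at (11,10); v=(1,-1)
4. t=1 → R at (12,9); v=(-1,-1)
5. t=9 → B at (3,0); v=(-1,1)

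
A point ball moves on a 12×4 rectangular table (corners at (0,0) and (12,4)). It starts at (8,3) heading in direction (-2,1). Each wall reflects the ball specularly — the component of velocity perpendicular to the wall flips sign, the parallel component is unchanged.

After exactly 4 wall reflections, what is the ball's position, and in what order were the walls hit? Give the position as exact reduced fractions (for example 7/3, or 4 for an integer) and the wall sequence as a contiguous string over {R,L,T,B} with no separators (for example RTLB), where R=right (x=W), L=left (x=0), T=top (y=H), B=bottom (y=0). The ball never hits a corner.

Final position: (10,4)
Wall sequence: TLBT

1. t=1 → T at (6,4); v=(-2,-1)
2. t=3 → L at (0,1); v=(2,-1)
3. t=1 → B at (2,0); v=(2,1)
4. t=4 → T at (10,4); v=(2,-1)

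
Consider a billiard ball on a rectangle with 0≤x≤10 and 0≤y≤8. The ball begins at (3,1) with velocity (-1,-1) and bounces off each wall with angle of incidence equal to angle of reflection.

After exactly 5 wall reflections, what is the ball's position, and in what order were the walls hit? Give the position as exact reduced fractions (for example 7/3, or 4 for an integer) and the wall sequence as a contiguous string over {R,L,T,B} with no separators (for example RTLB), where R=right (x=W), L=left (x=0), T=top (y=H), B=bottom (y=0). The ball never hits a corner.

1. t=1 → B at (2,0); v=(-1,1)
2. t=2 → L at (0,2); v=(1,1)
3. t=6 → T at (6,8); v=(1,-1)
4. t=4 → R at (10,4); v=(-1,-1)
5. t=4 → B at (6,0); v=(-1,1)

Final position: (6,0)
Wall sequence: BLTRB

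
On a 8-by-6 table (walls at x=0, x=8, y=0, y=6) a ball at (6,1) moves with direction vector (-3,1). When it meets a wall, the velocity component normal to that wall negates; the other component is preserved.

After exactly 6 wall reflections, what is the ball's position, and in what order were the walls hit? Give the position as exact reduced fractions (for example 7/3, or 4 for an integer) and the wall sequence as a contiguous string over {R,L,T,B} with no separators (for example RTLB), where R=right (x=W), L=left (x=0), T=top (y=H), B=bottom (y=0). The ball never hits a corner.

Final position: (5,0)
Wall sequence: LRTLRB

1. t=2 → L at (0,3); v=(3,1)
2. t=8/3 → R at (8,17/3); v=(-3,1)
3. t=1/3 → T at (7,6); v=(-3,-1)
4. t=7/3 → L at (0,11/3); v=(3,-1)
5. t=8/3 → R at (8,1); v=(-3,-1)
6. t=1 → B at (5,0); v=(-3,1)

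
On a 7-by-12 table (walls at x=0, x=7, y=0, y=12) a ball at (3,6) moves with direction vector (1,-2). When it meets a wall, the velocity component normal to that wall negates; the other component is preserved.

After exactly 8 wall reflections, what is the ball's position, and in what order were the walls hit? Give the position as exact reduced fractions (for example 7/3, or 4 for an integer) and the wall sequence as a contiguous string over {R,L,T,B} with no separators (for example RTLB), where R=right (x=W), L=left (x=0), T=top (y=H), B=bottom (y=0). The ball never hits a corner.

Final position: (0,4)
Wall sequence: BRTLBRTL

1. t=3 → B at (6,0); v=(1,2)
2. t=1 → R at (7,2); v=(-1,2)
3. t=5 → T at (2,12); v=(-1,-2)
4. t=2 → L at (0,8); v=(1,-2)
5. t=4 → B at (4,0); v=(1,2)
6. t=3 → R at (7,6); v=(-1,2)
7. t=3 → T at (4,12); v=(-1,-2)
8. t=4 → L at (0,4); v=(1,-2)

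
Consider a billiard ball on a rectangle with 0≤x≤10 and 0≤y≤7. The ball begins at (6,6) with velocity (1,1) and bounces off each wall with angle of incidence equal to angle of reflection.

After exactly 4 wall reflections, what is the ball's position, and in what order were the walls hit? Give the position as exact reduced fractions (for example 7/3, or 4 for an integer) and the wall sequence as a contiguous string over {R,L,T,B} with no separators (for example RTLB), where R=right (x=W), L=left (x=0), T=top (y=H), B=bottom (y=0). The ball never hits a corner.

1. t=1 → T at (7,7); v=(1,-1)
2. t=3 → R at (10,4); v=(-1,-1)
3. t=4 → B at (6,0); v=(-1,1)
4. t=6 → L at (0,6); v=(1,1)

Final position: (0,6)
Wall sequence: TRBL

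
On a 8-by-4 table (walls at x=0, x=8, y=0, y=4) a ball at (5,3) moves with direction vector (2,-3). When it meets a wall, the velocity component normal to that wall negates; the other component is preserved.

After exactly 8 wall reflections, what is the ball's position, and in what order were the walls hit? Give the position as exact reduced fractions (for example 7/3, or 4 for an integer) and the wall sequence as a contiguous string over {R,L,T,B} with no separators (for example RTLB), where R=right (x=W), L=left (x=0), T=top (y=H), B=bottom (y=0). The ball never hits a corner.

1. t=1 → B at (7,0); v=(2,3)
2. t=1/2 → R at (8,3/2); v=(-2,3)
3. t=5/6 → T at (19/3,4); v=(-2,-3)
4. t=4/3 → B at (11/3,0); v=(-2,3)
5. t=4/3 → T at (1,4); v=(-2,-3)
6. t=1/2 → L at (0,5/2); v=(2,-3)
7. t=5/6 → B at (5/3,0); v=(2,3)
8. t=4/3 → T at (13/3,4); v=(2,-3)

Final position: (13/3,4)
Wall sequence: BRTBTLBT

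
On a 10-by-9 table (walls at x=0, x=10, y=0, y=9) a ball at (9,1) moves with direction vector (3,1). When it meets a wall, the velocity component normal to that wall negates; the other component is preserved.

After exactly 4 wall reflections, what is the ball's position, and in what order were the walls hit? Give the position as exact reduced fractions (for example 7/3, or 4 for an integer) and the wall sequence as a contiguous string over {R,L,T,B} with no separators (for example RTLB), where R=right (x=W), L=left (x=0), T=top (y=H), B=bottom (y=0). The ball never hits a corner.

Final position: (7,9)
Wall sequence: RLRT

1. t=1/3 → R at (10,4/3); v=(-3,1)
2. t=10/3 → L at (0,14/3); v=(3,1)
3. t=10/3 → R at (10,8); v=(-3,1)
4. t=1 → T at (7,9); v=(-3,-1)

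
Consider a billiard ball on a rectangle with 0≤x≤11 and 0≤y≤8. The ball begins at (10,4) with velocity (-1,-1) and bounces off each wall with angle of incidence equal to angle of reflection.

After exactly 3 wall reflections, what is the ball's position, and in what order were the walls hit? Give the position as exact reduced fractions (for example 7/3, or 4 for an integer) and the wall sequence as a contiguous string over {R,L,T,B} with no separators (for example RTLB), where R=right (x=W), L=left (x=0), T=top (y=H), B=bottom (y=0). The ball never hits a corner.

1. t=4 → B at (6,0); v=(-1,1)
2. t=6 → L at (0,6); v=(1,1)
3. t=2 → T at (2,8); v=(1,-1)

Final position: (2,8)
Wall sequence: BLT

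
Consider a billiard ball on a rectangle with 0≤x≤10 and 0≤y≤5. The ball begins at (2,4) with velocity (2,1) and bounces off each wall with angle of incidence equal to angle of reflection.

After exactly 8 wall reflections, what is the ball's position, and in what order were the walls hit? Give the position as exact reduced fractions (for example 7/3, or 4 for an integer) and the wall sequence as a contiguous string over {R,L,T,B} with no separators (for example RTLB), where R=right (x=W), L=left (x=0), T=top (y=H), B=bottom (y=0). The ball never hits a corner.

1. t=1 → T at (4,5); v=(2,-1)
2. t=3 → R at (10,2); v=(-2,-1)
3. t=2 → B at (6,0); v=(-2,1)
4. t=3 → L at (0,3); v=(2,1)
5. t=2 → T at (4,5); v=(2,-1)
6. t=3 → R at (10,2); v=(-2,-1)
7. t=2 → B at (6,0); v=(-2,1)
8. t=3 → L at (0,3); v=(2,1)

Final position: (0,3)
Wall sequence: TRBLTRBL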